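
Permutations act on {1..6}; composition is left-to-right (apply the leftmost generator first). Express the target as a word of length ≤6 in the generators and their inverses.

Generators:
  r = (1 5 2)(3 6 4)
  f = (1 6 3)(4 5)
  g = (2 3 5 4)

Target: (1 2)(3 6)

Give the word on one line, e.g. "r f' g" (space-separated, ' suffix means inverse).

r' r' g' g'

  after r': (1 2 5)(3 4 6)
  after r': (1 5 2)(3 6 4)
  after g': (1 3 6 5 4 2)
  after g': (1 2)(3 6)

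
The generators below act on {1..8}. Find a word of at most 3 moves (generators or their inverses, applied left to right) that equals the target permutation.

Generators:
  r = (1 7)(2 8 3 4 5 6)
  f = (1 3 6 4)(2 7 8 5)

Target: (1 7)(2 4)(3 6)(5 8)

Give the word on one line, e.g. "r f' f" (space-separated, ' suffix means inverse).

  after r': (1 7)(2 6 5 4 3 8)
  after r': (2 5 3)(4 8 6)
  after r': (1 7)(2 4)(3 6)(5 8)

r' r' r'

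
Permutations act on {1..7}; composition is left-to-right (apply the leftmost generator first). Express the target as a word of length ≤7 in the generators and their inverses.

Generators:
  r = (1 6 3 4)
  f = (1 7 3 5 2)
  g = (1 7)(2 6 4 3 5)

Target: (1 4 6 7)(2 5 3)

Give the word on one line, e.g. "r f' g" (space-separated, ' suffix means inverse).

r g' f r' f'

  after r: (1 6 3 4)
  after g': (1 2 5 3 6 4 7)
  after f: (3 6 4)
  after r': (1 4 6 3)
  after f': (1 4 6 7)(2 5 3)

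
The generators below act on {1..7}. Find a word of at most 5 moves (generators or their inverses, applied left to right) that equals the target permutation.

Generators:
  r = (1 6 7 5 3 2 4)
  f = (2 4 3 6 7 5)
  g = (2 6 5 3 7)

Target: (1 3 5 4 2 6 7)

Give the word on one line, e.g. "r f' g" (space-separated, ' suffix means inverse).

g r r g'

  after g: (2 6 5 3 7)
  after r: (1 6 3 5 2 7 4)
  after r: (1 7)(2 5 4 6)
  after g': (1 3 5 4 2 6 7)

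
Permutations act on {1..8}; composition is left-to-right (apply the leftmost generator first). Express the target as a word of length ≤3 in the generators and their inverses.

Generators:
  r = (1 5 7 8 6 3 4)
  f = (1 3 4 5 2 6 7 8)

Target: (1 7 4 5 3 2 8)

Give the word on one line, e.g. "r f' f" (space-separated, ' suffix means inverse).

f' r f

  after f': (1 8 7 6 2 5 4 3)
  after r: (1 6 2 7 3 5)
  after f: (1 7 4 5 3 2 8)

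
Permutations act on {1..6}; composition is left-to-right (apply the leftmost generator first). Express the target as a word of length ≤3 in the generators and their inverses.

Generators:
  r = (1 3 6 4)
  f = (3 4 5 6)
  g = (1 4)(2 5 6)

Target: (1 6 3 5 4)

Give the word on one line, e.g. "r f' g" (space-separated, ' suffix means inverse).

r f'

  after r: (1 3 6 4)
  after f': (1 6 3 5 4)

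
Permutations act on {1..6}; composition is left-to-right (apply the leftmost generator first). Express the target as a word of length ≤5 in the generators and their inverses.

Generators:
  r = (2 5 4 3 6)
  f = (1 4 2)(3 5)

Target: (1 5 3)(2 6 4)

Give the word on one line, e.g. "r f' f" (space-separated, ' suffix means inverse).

  after r: (2 5 4 3 6)
  after f: (1 4 5 2 3 6)
  after r: (1 3 2 6)
  after f: (1 5 3)(2 6 4)

r f r f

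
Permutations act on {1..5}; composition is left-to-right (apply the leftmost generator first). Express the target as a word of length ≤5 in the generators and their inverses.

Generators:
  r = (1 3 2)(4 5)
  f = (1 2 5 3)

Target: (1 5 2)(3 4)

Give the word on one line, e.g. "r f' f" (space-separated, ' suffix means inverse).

  after f: (1 2 5 3)
  after f: (1 5)(2 3)
  after f: (1 3 5 2)
  after r: (1 2 3 4 5)
  after f: (1 5 2)(3 4)

f f f r f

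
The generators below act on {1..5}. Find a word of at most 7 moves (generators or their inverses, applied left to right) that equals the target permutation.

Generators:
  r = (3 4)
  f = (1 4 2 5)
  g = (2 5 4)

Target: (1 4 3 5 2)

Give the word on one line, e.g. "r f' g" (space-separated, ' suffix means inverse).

r g r r f

  after r: (3 4)
  after g: (2 5 4 3)
  after r: (2 5 3)
  after r: (2 5 4 3)
  after f: (1 4 3 5 2)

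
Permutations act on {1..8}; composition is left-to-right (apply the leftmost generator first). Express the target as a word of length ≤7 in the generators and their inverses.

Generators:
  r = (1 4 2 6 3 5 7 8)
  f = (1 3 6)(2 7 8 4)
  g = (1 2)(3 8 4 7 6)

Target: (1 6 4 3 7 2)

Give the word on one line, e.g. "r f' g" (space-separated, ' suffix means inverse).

g' f' f' g' f

  after g': (1 2)(3 6 7 4 8)
  after f': (1 4 7 8)(2 6)
  after f': (1 8 6 4 2 3)
  after g': (1 3 2 6 8 7 4)
  after f: (1 6 4 3 7 2)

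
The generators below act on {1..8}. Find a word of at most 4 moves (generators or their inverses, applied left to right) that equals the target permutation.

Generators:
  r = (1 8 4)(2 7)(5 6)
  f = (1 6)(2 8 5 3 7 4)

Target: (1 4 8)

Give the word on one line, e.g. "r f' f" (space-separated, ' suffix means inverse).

  after r: (1 8 4)(2 7)(5 6)
  after r: (1 4 8)

r r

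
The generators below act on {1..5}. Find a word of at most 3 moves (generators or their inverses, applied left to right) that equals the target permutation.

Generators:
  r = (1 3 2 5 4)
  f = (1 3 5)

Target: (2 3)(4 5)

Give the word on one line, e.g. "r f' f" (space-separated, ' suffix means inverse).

  after f: (1 3 5)
  after r': (2 3)(4 5)

f r'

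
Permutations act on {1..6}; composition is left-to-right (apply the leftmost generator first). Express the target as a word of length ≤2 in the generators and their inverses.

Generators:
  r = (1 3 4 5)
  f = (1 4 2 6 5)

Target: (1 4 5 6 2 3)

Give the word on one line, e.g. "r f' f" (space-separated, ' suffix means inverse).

f' r'

  after f': (1 5 6 2 4)
  after r': (1 4 5 6 2 3)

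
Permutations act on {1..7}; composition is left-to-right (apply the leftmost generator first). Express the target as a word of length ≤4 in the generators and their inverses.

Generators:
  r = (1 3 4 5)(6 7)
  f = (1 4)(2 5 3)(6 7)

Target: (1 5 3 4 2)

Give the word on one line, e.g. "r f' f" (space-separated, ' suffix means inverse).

  after f': (1 4)(2 3 5)(6 7)
  after r': (1 3 4 5 2)
  after f: (1 2 4 3)(6 7)
  after f: (1 5 3 4 2)

f' r' f f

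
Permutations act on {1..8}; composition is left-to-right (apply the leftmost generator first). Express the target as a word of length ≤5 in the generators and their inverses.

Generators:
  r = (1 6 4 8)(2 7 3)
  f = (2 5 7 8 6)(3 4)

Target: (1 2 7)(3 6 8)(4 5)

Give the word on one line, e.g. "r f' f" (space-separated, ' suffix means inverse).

  after f: (2 5 7 8 6)(3 4)
  after r: (1 6 7)(2 5 3 8 4)
  after f: (1 2 7)(3 6 8)(4 5)

f r f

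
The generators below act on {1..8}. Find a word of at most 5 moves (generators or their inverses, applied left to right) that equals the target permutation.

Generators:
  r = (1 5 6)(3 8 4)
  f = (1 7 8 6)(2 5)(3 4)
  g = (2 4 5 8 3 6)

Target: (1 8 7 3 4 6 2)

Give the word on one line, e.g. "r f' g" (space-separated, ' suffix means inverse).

  after f: (1 7 8 6)(2 5)(3 4)
  after r: (1 7 4 8)(2 6 5)
  after f: (1 8 7 3 4 6 2)

f r f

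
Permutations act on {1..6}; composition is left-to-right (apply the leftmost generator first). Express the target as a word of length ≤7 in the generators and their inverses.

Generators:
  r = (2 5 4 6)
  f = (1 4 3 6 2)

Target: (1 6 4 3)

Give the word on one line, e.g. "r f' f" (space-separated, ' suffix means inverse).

  after r': (2 6 4 5)
  after f: (1 4 5)(3 6)
  after r: (1 6 3 2 5)
  after f: (1 2 5 4 3)
  after r': (1 6 4 3)

r' f r f r'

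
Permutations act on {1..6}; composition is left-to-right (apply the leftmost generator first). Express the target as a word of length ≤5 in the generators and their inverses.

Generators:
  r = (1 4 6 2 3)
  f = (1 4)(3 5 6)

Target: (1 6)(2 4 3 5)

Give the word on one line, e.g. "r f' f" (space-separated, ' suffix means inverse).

  after r': (1 3 2 6 4)
  after f: (1 5 6)(2 3)
  after r: (1 5 2)(4 6)
  after f: (1 6)(2 4 3 5)

r' f r f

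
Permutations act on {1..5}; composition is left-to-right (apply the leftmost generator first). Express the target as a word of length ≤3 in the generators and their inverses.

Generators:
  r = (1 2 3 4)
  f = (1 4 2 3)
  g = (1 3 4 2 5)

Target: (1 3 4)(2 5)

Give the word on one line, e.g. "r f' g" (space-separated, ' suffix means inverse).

  after r': (1 4 3 2)
  after g': (1 3 4)(2 5)

r' g'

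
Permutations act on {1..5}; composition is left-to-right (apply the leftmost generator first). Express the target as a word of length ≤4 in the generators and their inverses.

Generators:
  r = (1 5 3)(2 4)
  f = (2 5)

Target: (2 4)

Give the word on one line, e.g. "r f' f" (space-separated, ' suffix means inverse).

r' r' r'

  after r': (1 3 5)(2 4)
  after r': (1 5 3)
  after r': (2 4)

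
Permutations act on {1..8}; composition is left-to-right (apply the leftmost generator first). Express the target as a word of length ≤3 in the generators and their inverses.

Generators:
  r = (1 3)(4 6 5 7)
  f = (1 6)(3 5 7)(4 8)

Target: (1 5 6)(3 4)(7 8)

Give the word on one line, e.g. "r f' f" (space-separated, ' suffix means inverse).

r f' r'

  after r: (1 3)(4 6 5 7)
  after f': (1 7 8 4)(3 6)
  after r': (1 5 6)(3 4)(7 8)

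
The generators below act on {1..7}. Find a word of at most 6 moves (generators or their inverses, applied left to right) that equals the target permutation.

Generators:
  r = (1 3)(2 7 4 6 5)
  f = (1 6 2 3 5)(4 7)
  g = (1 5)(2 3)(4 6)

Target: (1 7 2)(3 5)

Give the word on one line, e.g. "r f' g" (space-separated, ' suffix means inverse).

f g' r' f' r'

  after f: (1 6 2 3 5)(4 7)
  after g': (1 4 7 6 3)
  after r': (1 7 4 2 5 6)
  after f': (1 4 6 5)(2 3)
  after r': (1 7 2)(3 5)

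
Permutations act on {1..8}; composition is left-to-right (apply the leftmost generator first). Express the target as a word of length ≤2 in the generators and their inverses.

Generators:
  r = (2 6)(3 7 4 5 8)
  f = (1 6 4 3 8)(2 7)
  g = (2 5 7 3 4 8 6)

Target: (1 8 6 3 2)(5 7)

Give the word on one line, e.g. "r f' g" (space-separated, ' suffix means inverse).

g' f'

  after g': (2 6 8 4 3 7 5)
  after f': (1 8 6 3 2)(5 7)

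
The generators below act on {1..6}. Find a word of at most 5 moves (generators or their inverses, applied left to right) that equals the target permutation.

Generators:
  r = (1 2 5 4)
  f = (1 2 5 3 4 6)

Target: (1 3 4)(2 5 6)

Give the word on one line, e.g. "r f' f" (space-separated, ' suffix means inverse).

  after f: (1 2 5 3 4 6)
  after f: (1 5 4)(2 3 6)
  after r: (1 4 2 3 6 5)
  after f': (1 3 4)(2 5 6)

f f r f'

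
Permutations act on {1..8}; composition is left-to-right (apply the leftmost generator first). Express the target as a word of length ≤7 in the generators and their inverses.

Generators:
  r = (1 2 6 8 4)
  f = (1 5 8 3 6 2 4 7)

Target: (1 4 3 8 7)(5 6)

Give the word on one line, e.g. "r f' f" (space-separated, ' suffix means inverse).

  after f': (1 7 4 2 6 3 8 5)
  after f': (1 4 6 8)(2 3 5 7)
  after f': (1 2 8 7 6 5 4 3)
  after r': (2 6 5 8 7)(3 4)
  after r': (1 4 3 8 7)(5 6)

f' f' f' r' r'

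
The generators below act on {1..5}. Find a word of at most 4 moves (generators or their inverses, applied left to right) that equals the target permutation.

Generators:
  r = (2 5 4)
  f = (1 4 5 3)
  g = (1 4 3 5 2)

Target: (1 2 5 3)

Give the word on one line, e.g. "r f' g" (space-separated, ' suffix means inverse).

f r

  after f: (1 4 5 3)
  after r: (1 2 5 3)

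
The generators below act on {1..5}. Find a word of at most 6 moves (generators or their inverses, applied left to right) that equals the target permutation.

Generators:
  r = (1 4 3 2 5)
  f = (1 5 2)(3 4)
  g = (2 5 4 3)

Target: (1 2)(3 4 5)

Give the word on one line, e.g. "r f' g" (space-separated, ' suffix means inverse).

  after f': (1 2 5)(3 4)
  after r: (1 5 4 2)
  after f: (1 2 5 3 4)
  after r: (1 5 2)
  after g': (1 2)(3 4 5)

f' r f r g'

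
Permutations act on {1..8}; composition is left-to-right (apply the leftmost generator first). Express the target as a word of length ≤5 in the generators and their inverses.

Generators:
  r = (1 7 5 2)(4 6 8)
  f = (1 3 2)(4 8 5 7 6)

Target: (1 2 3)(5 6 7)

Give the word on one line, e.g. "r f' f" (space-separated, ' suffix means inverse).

  after f': (1 2 3)(4 6 7 5 8)
  after r': (1 5 6)(2 3)
  after r': (1 7)(2 3 5 4 8 6)
  after r': (2 3 7)(4 6 5 8)
  after r': (1 2 3)(5 6 7)

f' r' r' r' r'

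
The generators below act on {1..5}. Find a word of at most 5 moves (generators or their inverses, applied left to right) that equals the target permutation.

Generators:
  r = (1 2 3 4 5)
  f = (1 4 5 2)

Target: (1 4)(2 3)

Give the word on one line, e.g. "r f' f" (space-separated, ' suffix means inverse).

  after f': (1 2 5 4)
  after r: (1 3 4 2)
  after f': (1 3)(4 5)
  after r: (1 4)(2 3)

f' r f' r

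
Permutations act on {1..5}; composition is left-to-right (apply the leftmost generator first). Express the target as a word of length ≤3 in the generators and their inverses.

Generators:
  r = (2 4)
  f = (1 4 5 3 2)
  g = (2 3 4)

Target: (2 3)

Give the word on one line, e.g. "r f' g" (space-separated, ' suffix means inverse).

g r'

  after g: (2 3 4)
  after r': (2 3)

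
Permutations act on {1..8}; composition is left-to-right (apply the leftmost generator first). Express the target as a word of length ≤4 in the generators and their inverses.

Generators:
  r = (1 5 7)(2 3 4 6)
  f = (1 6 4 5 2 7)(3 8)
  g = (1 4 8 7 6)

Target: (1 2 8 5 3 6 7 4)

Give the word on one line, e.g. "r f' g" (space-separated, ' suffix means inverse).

  after r: (1 5 7)(2 3 4 6)
  after g': (1 5 8 4 7 6 2 3)
  after f: (1 2 8 5 3 6 7 4)

r g' f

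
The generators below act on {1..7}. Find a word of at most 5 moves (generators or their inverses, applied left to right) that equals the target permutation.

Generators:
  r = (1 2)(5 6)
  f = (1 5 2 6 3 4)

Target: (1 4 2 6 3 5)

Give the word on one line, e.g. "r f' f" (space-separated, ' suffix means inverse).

  after f': (1 4 3 6 2 5)
  after f': (1 3 2)(4 6 5)
  after r': (1 3)(4 5)
  after f: (1 4 2 6 3 5)

f' f' r' f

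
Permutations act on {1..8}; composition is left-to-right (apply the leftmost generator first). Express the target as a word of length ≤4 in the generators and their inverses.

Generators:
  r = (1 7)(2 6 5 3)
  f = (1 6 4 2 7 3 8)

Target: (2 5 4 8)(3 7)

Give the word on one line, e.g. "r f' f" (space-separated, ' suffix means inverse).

f r' f r

  after f: (1 6 4 2 7 3 8)
  after r': (1 2)(3 8 7 5 6 4)
  after f: (1 7 5 4 8 3)(2 6)
  after r: (2 5 4 8)(3 7)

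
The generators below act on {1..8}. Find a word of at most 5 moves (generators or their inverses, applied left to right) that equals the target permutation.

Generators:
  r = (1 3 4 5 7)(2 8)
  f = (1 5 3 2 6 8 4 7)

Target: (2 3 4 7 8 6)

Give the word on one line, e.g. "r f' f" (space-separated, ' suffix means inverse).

r' r' f'

  after r': (1 7 5 4 3)(2 8)
  after r': (1 5 3 7 4)
  after f': (2 3 4 7 8 6)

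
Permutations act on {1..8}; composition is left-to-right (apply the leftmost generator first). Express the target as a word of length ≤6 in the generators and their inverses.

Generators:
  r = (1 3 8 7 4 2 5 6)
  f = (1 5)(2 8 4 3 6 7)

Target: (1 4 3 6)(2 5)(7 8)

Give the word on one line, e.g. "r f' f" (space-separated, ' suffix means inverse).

f' r' f r r

  after f': (1 5)(2 7 6 3 4 8)
  after r': (1 2 8 4 3 7 5 6)
  after f: (1 8 3 2 4 6 5 7)
  after r: (1 7 3 5 4)
  after r: (1 4 3 6)(2 5)(7 8)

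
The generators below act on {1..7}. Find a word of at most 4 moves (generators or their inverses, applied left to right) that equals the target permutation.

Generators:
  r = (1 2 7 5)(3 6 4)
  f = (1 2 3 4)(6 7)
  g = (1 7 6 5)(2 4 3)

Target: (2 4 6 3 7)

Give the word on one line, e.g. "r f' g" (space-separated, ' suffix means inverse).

  after r': (1 5 7 2)(3 4 6)
  after f: (1 5 6 4 7 3)
  after g: (2 4 6 3 7)

r' f g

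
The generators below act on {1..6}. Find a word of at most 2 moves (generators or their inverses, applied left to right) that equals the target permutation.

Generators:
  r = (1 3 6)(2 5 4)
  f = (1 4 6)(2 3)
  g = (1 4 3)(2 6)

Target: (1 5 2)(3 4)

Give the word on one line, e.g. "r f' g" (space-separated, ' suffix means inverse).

f r'

  after f: (1 4 6)(2 3)
  after r': (1 5 2)(3 4)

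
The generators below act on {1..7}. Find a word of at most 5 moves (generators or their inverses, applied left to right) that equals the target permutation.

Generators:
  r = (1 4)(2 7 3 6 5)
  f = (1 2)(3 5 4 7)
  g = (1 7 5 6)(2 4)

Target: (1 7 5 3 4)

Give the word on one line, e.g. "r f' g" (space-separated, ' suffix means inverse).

g f' g' f' g

  after g: (1 7 5 6)(2 4)
  after f': (1 4)(2 5 6)(3 7)
  after g': (1 2 7 3)(4 6)
  after f': (2 4 6 5 3)
  after g: (1 7 5 3 4)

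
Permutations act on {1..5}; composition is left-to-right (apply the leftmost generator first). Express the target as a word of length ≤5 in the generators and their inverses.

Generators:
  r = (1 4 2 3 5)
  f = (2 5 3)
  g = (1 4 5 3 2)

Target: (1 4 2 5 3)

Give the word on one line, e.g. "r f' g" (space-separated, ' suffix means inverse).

  after r': (1 5 3 2 4)
  after g': (1 4 2)
  after r': (2 5 3)
  after r': (1 5 2 3 4)
  after g': (1 4 2 5 3)

r' g' r' r' g'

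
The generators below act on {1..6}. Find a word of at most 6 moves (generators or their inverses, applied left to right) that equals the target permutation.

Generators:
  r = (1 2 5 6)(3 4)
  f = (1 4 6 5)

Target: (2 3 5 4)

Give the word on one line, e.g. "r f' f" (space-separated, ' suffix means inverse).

  after f: (1 4 6 5)
  after r': (1 3 4 5 6 2)
  after f: (1 3 6 2 4)
  after r: (1 4 2 3)(5 6)
  after f': (2 3 5 4)

f r' f r f'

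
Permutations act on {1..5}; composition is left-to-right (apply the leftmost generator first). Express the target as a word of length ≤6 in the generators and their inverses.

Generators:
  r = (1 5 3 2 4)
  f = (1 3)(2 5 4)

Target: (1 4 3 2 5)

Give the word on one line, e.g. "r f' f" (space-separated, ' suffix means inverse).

f f f r f'

  after f: (1 3)(2 5 4)
  after f: (2 4 5)
  after f: (1 3)
  after r: (1 2 4)(3 5)
  after f': (1 4 3 2 5)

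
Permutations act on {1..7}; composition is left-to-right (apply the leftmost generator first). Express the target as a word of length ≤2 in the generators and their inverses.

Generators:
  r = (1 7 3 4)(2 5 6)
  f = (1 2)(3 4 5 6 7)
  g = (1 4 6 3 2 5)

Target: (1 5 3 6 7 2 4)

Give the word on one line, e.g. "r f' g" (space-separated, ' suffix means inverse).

f g

  after f: (1 2)(3 4 5 6 7)
  after g: (1 5 3 6 7 2 4)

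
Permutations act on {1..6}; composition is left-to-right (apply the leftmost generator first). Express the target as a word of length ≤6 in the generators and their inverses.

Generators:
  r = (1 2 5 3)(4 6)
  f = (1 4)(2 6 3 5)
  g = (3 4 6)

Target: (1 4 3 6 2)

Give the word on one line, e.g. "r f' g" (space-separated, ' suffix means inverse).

  after g': (3 6 4)
  after f: (1 4 5 2 6)
  after g: (1 6)(2 3 4 5)
  after r: (1 4 3 6 2)

g' f g r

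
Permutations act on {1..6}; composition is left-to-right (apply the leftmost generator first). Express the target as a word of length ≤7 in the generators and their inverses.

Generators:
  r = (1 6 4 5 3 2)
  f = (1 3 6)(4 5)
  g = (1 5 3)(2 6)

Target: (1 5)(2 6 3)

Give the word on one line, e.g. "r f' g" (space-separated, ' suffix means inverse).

  after r': (1 2 3 5 4 6)
  after g': (1 6 3)(2 5 4)
  after r: (1 4)(2 3 6)
  after g: (1 4 5 3 2)
  after f': (1 5)(2 6 3)

r' g' r g f'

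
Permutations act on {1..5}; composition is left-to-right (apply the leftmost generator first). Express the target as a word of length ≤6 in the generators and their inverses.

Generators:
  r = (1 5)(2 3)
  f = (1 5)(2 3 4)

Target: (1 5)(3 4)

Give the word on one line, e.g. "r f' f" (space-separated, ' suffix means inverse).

f f r' f' f'

  after f: (1 5)(2 3 4)
  after f: (2 4 3)
  after r': (1 5)(2 4)
  after f': (2 3)
  after f': (1 5)(3 4)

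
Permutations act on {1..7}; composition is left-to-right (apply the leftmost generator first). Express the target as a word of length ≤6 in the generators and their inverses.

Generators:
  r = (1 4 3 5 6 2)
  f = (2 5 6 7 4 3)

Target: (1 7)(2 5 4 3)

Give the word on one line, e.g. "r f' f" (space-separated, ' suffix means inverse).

r' r' f r'

  after r': (1 2 6 5 3 4)
  after r': (1 6 3)(2 5 4)
  after f: (1 7 4 5 3)(2 6)
  after r': (1 7)(2 5 4 3)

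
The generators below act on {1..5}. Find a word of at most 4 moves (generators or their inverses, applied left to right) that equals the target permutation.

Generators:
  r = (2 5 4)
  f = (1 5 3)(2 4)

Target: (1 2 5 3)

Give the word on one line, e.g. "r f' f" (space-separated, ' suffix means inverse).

  after f: (1 5 3)(2 4)
  after r: (1 4 5 3)
  after r: (1 2 5 3)

f r r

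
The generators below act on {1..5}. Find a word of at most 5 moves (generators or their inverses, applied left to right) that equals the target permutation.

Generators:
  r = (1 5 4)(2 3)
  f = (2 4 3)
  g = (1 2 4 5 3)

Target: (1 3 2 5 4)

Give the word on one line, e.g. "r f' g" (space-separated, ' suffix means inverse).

  after g': (1 3 5 4 2)
  after f: (1 2)(3 5)
  after g': (2 3 4)
  after g': (1 3 2 5 4)

g' f g' g'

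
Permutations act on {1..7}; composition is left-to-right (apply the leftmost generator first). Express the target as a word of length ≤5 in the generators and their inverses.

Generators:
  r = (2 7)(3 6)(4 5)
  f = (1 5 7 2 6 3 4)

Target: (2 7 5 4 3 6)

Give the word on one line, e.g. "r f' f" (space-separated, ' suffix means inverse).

r f r f r

  after r: (2 7)(3 6)(4 5)
  after f: (1 5)(4 7 6)
  after r: (1 4 2 7 3 6 5)
  after f: (4 6 7)
  after r: (2 7 5 4 3 6)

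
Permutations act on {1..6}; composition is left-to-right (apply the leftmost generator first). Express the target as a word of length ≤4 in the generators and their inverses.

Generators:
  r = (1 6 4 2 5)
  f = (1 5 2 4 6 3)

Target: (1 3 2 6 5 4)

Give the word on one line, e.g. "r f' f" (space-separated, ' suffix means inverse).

f' r r

  after f': (1 3 6 4 2 5)
  after r: (1 3 4 5 6 2)
  after r: (1 3 2 6 5 4)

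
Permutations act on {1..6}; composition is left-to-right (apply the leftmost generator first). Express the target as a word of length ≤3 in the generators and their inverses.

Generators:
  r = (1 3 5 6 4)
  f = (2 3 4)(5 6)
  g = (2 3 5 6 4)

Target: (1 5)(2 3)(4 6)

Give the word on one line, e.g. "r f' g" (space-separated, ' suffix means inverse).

  after r': (1 4 6 5 3)
  after r': (1 6 3 4 5)
  after f: (1 5)(2 3)(4 6)

r' r' f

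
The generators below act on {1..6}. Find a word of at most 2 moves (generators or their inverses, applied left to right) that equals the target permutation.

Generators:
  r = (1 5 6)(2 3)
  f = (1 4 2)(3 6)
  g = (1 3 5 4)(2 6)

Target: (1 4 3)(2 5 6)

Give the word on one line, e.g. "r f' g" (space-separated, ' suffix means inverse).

f r

  after f: (1 4 2)(3 6)
  after r: (1 4 3)(2 5 6)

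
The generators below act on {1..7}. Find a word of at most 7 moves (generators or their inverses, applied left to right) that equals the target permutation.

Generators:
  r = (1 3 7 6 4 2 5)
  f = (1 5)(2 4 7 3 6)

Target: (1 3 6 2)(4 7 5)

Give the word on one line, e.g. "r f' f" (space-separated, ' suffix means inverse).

r' r' r' f r'

  after r': (1 5 2 4 6 7 3)
  after r': (1 2 6 3 5 4 7)
  after r': (1 4 3 2 7 5 6)
  after f: (1 7)(2 3 4 6 5)
  after r': (1 3 6 2)(4 7 5)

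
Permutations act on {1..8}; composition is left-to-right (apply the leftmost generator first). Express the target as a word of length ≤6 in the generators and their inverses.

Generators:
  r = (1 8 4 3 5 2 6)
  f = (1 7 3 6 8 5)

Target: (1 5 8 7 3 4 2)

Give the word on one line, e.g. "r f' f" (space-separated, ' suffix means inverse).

  after f': (1 5 8 6 3 7)
  after r: (1 2 6 5 4 3 7 8)
  after f: (1 2 8 7 5 4 6)
  after r': (1 5 8 7 3 4 2)

f' r f r'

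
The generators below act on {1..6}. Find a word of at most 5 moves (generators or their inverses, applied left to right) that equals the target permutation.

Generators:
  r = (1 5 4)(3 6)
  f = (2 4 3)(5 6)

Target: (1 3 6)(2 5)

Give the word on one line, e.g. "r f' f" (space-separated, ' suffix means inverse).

f' r' f

  after f': (2 3 4)(5 6)
  after r': (1 4 2 6)(3 5)
  after f: (1 3 6)(2 5)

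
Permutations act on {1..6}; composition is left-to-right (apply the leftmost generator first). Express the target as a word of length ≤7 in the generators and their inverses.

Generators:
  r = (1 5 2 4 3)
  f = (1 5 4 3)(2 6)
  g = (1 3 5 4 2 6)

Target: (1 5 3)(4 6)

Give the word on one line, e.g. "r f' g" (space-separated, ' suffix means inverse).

r' f g' f r'

  after r': (1 3 4 2 5)
  after f: (2 4 6)
  after g': (1 6 4 2 5 3)
  after f: (1 2 4 6 3 5)
  after r': (1 5 3)(4 6)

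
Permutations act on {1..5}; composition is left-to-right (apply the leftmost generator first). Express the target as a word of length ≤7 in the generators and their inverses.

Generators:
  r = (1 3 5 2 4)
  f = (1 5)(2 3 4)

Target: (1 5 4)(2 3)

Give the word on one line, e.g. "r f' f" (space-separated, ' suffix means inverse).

  after r': (1 4 2 5 3)
  after f: (1 2)(3 5 4)
  after r': (1 5 2 4)
  after f: (3 4 5)
  after f: (1 5 4)(2 3)

r' f r' f f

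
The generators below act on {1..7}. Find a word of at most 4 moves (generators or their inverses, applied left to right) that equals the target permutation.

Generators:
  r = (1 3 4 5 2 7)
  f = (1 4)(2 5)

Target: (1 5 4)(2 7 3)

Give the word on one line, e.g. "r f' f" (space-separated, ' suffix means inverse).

  after f': (1 4)(2 5)
  after r: (1 5 7)(3 4)
  after r: (1 2 7 3 5)
  after f': (1 5 4)(2 7 3)

f' r r f'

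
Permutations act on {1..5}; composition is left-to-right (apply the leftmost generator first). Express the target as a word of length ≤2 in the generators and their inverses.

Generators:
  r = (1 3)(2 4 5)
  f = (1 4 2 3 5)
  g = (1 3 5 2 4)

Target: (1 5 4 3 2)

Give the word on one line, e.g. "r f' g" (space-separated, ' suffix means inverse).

  after g: (1 3 5 2 4)
  after g: (1 5 4 3 2)

g g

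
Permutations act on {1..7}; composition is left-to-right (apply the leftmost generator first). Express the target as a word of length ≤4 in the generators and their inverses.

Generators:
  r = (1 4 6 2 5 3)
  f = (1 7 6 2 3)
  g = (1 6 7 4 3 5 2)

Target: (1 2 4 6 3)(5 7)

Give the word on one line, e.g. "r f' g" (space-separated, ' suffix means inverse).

  after f': (1 3 2 6 7)
  after g': (1 4 7 2)(3 5)
  after r: (1 6 2 4 7 5)
  after f: (1 2 4 6 3)(5 7)

f' g' r f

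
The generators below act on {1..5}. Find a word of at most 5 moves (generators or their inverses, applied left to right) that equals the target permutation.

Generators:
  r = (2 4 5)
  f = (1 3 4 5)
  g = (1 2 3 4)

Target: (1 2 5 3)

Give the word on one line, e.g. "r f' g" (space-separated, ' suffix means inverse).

  after r': (2 5 4)
  after f': (1 5 3)(2 4)
  after r': (1 4 5 3)
  after r': (1 2 5 3)

r' f' r' r'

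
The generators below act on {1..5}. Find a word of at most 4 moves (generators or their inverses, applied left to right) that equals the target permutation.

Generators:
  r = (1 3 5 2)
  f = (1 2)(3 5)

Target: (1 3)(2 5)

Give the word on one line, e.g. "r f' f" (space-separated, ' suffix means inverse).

r r f

  after r: (1 3 5 2)
  after r: (1 5)(2 3)
  after f: (1 3)(2 5)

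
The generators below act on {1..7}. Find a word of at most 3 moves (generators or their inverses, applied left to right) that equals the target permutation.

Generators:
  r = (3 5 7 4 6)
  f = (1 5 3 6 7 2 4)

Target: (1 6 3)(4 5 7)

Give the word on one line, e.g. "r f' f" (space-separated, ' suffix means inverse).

  after f: (1 5 3 6 7 2 4)
  after r': (1 3 4)(2 7)(5 6)
  after f: (1 6 3)(4 5 7)

f r' f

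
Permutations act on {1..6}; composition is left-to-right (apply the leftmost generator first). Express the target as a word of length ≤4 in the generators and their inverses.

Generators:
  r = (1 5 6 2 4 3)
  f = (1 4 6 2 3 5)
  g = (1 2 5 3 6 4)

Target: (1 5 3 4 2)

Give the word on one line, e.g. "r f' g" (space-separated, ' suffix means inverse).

  after g: (1 2 5 3 6 4)
  after r: (1 4 5)(2 6 3)
  after f': (2 4 3 6)
  after f': (1 5 3 4 2)

g r f' f'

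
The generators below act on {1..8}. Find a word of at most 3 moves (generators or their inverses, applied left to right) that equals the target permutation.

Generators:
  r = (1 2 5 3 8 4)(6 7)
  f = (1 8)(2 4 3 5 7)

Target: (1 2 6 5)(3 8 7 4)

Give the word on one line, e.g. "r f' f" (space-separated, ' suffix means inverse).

  after f': (1 8)(2 7 5 3 4)
  after r: (1 4 5 8 2 6 7 3)
  after f': (1 2 6 5)(3 8 7 4)

f' r f'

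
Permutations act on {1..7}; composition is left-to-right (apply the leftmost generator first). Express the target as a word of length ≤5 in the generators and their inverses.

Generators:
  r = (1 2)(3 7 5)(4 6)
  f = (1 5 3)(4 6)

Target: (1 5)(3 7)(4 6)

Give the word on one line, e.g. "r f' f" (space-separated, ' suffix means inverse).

  after f': (1 3 5)(4 6)
  after r: (1 7 5 2)
  after r: (1 5)(3 7)(4 6)

f' r r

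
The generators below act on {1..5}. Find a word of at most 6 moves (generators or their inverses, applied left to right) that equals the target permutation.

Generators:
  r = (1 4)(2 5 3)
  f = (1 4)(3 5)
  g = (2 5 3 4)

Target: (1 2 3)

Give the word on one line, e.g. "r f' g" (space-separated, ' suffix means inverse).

g' r' g' f' g'

  after g': (2 4 3 5)
  after r': (1 4 5 3 2)
  after g': (1 3 4 2)
  after f': (1 5 3)(2 4)
  after g': (1 2 3)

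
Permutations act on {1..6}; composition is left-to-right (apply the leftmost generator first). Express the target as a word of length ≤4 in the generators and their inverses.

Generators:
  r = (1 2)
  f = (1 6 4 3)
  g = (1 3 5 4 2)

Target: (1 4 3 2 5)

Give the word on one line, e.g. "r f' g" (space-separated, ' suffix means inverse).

g' g'

  after g': (1 2 4 5 3)
  after g': (1 4 3 2 5)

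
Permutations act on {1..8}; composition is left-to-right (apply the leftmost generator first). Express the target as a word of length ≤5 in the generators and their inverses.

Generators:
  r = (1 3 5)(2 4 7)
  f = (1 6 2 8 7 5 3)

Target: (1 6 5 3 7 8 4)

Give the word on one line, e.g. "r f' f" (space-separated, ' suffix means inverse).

r' f' r f'

  after r': (1 5 3)(2 7 4)
  after f': (1 7 4 6)(2 8)
  after r: (1 2 8 4 6 3 5)
  after f': (1 6 5 3 7 8 4)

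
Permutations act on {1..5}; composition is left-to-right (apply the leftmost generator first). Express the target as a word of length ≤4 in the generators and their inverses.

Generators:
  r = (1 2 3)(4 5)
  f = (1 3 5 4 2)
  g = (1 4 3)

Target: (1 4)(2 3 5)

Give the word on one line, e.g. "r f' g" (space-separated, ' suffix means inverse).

g r' f

  after g: (1 4 3)
  after r': (1 5 4 2)
  after f: (1 4)(2 3 5)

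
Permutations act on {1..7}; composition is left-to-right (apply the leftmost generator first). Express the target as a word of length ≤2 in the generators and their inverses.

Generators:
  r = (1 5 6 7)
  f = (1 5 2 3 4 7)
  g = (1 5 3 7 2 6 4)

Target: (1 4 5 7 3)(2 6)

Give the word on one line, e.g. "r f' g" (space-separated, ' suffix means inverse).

  after g': (1 4 6 2 7 3 5)
  after r': (1 4 5 7 3)(2 6)

g' r'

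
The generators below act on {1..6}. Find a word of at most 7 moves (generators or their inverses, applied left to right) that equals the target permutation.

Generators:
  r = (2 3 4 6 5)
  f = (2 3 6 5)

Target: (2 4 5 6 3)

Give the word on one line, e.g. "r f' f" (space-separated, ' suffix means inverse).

  after f': (2 5 6 3)
  after f': (2 6)(3 5)
  after f': (2 3 6 5)
  after r: (2 4 6)(3 5)
  after f: (2 4 5 6 3)

f' f' f' r f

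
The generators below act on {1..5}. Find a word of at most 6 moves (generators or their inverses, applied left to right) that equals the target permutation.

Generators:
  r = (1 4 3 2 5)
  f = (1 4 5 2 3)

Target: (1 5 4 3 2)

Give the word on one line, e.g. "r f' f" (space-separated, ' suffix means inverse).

  after r: (1 4 3 2 5)
  after r: (1 3 5 4 2)
  after f: (2 4 3)
  after r: (1 4 2 3 5)
  after f: (1 5 4 3 2)

r r f r f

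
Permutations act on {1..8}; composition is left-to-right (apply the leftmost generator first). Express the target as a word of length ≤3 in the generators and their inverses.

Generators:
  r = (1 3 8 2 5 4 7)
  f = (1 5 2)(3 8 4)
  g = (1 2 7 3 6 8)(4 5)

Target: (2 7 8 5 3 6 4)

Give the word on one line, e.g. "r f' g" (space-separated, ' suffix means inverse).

  after g: (1 2 7 3 6 8)(4 5)
  after f: (2 7 8 5 3 6 4)

g f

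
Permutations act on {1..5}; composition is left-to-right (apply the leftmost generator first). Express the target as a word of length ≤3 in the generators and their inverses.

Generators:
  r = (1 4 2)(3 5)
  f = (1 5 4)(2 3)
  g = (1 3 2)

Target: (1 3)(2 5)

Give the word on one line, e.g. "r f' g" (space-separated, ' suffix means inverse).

r' f'

  after r': (1 2 4)(3 5)
  after f': (1 3)(2 5)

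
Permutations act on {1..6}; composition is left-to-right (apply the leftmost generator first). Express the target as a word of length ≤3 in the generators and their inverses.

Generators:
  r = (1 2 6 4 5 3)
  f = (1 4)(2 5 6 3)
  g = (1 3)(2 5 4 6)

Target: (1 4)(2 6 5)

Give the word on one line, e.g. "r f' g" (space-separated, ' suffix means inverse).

  after g: (1 3)(2 5 4 6)
  after r: (2 3)
  after f': (1 4)(2 6 5)

g r f'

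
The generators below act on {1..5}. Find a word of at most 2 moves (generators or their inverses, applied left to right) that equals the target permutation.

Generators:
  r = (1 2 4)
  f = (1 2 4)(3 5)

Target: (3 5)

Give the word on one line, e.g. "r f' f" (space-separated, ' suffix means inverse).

f' r

  after f': (1 4 2)(3 5)
  after r: (3 5)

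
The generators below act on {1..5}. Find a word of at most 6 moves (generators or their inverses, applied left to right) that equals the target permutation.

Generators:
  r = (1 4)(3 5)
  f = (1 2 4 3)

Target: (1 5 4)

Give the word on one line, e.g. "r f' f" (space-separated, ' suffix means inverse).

  after f': (1 3 4 2)
  after r': (1 5 3)(2 4)
  after f': (1 5 4)
  after r: (1 3 5)
  after r: (1 5 4)

f' r' f' r r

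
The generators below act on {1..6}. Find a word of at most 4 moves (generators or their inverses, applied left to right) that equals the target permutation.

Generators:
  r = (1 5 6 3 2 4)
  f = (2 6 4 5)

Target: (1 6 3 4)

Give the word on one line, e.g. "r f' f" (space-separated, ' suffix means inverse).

r f' f'

  after r: (1 5 6 3 2 4)
  after f': (1 4)(2 6 3 5)
  after f': (1 6 3 4)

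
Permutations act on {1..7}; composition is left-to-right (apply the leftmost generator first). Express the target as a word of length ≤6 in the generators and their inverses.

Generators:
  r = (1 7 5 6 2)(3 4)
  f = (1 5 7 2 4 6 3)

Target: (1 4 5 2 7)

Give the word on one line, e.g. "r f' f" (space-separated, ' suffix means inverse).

  after r': (1 2 6 5 7)(3 4)
  after f: (1 4)(2 3 6 7 5)
  after r': (1 3 5 6)(2 4)
  after f': (1 6 3)(4 7 5)
  after f': (1 4 5 2 7)

r' f r' f' f'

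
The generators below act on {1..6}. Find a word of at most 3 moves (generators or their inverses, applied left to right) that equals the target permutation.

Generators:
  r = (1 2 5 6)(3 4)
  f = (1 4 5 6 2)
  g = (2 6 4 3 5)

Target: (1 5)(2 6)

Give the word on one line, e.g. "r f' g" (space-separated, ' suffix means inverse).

  after r': (1 6 5 2)(3 4)
  after r': (1 5)(2 6)

r' r'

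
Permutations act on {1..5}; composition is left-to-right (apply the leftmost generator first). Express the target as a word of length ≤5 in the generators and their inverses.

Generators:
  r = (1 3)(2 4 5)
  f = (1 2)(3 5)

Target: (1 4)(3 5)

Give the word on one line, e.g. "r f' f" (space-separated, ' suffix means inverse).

r f' r'

  after r: (1 3)(2 4 5)
  after f': (1 5)(2 4 3)
  after r': (1 4)(3 5)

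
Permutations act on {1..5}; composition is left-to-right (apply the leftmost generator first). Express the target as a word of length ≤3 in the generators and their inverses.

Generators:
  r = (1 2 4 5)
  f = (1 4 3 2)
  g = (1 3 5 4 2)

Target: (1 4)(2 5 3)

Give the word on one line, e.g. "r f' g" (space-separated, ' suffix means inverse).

g' r

  after g': (1 2 4 5 3)
  after r: (1 4)(2 5 3)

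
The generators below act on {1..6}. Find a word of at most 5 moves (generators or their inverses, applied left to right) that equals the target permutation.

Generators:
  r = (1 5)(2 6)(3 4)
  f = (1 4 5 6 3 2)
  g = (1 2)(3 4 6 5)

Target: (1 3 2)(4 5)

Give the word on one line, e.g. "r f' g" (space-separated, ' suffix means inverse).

  after f': (1 2 3 6 5 4)
  after g: (2 4)(3 5 6)
  after f: (1 4)(2 5 3 6)
  after r: (1 3 2)(4 5)

f' g f r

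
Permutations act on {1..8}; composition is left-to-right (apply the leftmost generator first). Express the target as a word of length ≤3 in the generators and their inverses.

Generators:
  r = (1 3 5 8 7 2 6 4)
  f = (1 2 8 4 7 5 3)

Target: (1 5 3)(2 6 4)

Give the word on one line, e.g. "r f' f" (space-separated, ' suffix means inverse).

r' f' r'

  after r': (1 4 6 2 7 8 5 3)
  after f': (1 8 7 2 4 6)
  after r': (1 5 3)(2 6 4)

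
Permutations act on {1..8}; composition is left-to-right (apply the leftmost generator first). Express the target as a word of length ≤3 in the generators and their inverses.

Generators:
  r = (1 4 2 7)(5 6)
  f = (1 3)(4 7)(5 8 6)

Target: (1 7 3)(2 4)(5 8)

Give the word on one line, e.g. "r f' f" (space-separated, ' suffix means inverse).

r f'

  after r: (1 4 2 7)(5 6)
  after f': (1 7 3)(2 4)(5 8)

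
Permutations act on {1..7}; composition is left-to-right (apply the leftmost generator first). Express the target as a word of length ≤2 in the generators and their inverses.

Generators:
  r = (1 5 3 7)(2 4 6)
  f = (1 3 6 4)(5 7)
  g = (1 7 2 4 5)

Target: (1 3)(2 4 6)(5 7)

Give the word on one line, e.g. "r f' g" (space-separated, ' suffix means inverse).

  after r': (1 7 3 5)(2 6 4)
  after r': (1 3)(2 4 6)(5 7)

r' r'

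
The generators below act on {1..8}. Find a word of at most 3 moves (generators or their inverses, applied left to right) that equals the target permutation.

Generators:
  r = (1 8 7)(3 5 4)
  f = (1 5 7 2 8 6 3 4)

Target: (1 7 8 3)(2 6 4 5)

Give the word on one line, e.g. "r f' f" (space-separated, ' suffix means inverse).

f f

  after f: (1 5 7 2 8 6 3 4)
  after f: (1 7 8 3)(2 6 4 5)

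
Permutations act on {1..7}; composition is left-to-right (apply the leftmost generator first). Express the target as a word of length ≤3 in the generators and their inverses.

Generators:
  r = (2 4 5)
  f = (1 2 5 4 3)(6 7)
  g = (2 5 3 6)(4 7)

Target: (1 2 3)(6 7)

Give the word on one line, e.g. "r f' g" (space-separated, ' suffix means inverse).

r f

  after r: (2 4 5)
  after f: (1 2 3)(6 7)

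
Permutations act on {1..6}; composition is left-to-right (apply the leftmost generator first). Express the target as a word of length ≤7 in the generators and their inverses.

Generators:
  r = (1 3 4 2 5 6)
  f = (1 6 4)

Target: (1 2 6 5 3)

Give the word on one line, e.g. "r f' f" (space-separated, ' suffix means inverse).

  after f: (1 6 4)
  after r: (2 5 6)(3 4)
  after f: (1 6 2 5 4 3)
  after f: (1 4 3 6 2 5)
  after r: (1 2 6 5 3)

f r f f r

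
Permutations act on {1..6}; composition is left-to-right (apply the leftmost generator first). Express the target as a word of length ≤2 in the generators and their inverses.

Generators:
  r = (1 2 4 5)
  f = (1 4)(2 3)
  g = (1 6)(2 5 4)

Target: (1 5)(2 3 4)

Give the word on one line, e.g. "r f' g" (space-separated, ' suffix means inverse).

  after f: (1 4)(2 3)
  after r: (1 5)(2 3 4)

f r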